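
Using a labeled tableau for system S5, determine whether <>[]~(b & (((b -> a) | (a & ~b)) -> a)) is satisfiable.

1. <>[]~(b & (((b -> a) | (a & ~b)) -> a)), 0
2. []~(b & (((b -> a) | (a & ~b)) -> a)), 1
3. ~(b & (((b -> a) | (a & ~b)) -> a)), 0
4. ~(b & (((b -> a) | (a & ~b)) -> a)), 1
5. ~(((b -> a) | (a & ~b)) -> a), 0
6. (b -> a) | (a & ~b), 0
7. ~a, 0
8. ~(((b -> a) | (a & ~b)) -> a), 1
9. (b -> a) | (a & ~b), 1
10. ~a, 1
11. b -> a, 0
12. b -> a, 1
13. ~b, 0
14. ~b, 1
Accessibility: 0R0, 0R1, 1R0, 1R1

Satisfiable (open branch found)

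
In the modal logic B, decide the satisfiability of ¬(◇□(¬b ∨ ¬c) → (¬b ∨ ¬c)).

Unsatisfiable

1. ¬(◇□(¬b ∨ ¬c) → (¬b ∨ ¬c)), w0
2. ◇□(¬b ∨ ¬c), w0
3. ¬(¬b ∨ ¬c), w0
4. b, w0
5. c, w0
6. □(¬b ∨ ¬c), w1
7. ¬b ∨ ¬c, w0
8. ¬b ∨ ¬c, w1
9. ¬c, w0
Accessibility: w0Rw0, w0Rw1, w1Rw0, w1Rw1
Branch closes: c and ¬c both at w0.
Every branch closes; the branch above is one of them.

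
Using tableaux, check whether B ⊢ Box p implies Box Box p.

Not valid

Tableau for the negation not (Box p implies Box Box p):
1. not (Box p implies Box Box p), u
2. Box p, u
3. not Box Box p, u
4. p, u
5. not Box p, v
6. p, v
7. not p, w
Accessibility: uRu, uRv, vRu, vRv, vRw, wRv, wRw
The negation has an open branch (countermodel exists).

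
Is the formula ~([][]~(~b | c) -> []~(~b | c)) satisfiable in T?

1. ~([][]~(~b | c) -> []~(~b | c)), w0
2. [][]~(~b | c), w0
3. ~[]~(~b | c), w0
4. []~(~b | c), w0
5. ~(~b | c), w0
6. b, w0
7. ~c, w0
8. ~b | c, w1
9. []~(~b | c), w1
10. ~(~b | c), w1
11. b, w1
12. ~c, w1
13. c, w1
Accessibility: w0Rw0, w0Rw1, w1Rw1
Branch closes: c and ~c both at w1.
All branches of the tableau close; one closing branch shown above.

No, unsatisfiable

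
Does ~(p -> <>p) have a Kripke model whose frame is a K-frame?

1. ~(p -> <>p), u
2. p, u
3. ~<>p, u

Yes, satisfiable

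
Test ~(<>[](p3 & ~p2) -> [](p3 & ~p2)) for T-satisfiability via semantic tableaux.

Satisfiable (open branch found)

1. ~(<>[](p3 & ~p2) -> [](p3 & ~p2)), u
2. <>[](p3 & ~p2), u   [~->-rule on 1]
3. ~[](p3 & ~p2), u   [~->-rule on 1]
4. [](p3 & ~p2), v   [<>-rule on 2: fresh world v, uRv]
5. p3 & ~p2, v   [[]-rule on 4 via vRv]
6. p3, v   [&-rule on 5]
7. ~p2, v   [&-rule on 5]
8. ~(p3 & ~p2), w   [~[]-rule on 3: fresh world w, uRw]
9. p2, w   [~&-rule on 8 (branches; this branch)]
Accessibility: uRu, uRv, uRw, vRv, wRw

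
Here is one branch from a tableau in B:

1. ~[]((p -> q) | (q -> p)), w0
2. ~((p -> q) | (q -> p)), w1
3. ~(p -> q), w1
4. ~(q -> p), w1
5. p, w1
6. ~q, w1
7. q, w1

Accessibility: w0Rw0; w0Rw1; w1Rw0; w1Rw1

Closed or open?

Both q and ~q appear at w1.

Yes, closed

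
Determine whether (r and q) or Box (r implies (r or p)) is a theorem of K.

Tableau for the negation not ((r and q) or Box (r implies (r or p))):
1. not ((r and q) or Box (r implies (r or p))), u
2. not (r and q), u
3. not Box (r implies (r or p)), u
4. not q, u
5. not (r implies (r or p)), v
6. r, v
7. not (r or p), v
8. not r, v
9. not p, v
Accessibility: uRv
Branch closes: r and not r both at v.
All branches of the negation close; one closing branch shown above.

Yes, valid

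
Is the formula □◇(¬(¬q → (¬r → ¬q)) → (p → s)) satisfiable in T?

1. □◇(¬(¬q → (¬r → ¬q)) → (p → s)), u
2. ◇(¬(¬q → (¬r → ¬q)) → (p → s)), u
3. ¬(¬q → (¬r → ¬q)) → (p → s), v
4. ◇(¬(¬q → (¬r → ¬q)) → (p → s)), v
5. p → s, v
6. s, v
7. ¬(¬q → (¬r → ¬q)) → (p → s), w
8. p → s, w
9. s, w
Accessibility: uRu, uRv, vRv, vRw, wRw

Satisfiable (open branch found)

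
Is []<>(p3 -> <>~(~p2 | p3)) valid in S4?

No, not valid

Tableau for the negation ~[]<>(p3 -> <>~(~p2 | p3)):
1. ~[]<>(p3 -> <>~(~p2 | p3)), u
2. ~<>(p3 -> <>~(~p2 | p3)), v
3. ~(p3 -> <>~(~p2 | p3)), v
4. p3, v
5. ~<>~(~p2 | p3), v
6. ~p2 | p3, v
Accessibility: uRu, uRv, vRv
The negation has an open branch (countermodel exists).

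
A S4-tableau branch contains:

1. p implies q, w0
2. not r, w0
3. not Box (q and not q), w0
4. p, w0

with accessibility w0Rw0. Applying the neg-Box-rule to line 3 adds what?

a fresh world w1 with w0Rw1, and not (q and not q) at w1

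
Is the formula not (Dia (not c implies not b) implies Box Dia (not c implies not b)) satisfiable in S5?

1. not (Dia (not c implies not b) implies Box Dia (not c implies not b)), w0
2. Dia (not c implies not b), w0
3. not Box Dia (not c implies not b), w0
4. not c implies not b, w1
5. not b, w1
6. not Dia (not c implies not b), w2
7. not (not c implies not b), w0
8. not c, w0
9. b, w0
10. not (not c implies not b), w1
11. not c, w1
12. b, w1
Accessibility: w0Rw0, w0Rw1, w0Rw2, w1Rw0, w1Rw1, w1Rw2, w2Rw0, w2Rw1, w2Rw2
Branch closes: b and not b both at w1.
All branches of the tableau close; one closing branch shown above.

Unsatisfiable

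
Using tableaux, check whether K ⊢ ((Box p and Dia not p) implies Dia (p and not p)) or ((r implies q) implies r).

Valid in K

Tableau for the negation not (((Box p and Dia not p) implies Dia (p and not p)) or ((r implies q) implies r)):
1. not (((Box p and Dia not p) implies Dia (p and not p)) or ((r implies q) implies r)), u
2. not ((Box p and Dia not p) implies Dia (p and not p)), u
3. not ((r implies q) implies r), u
4. Box p and Dia not p, u
5. not Dia (p and not p), u
6. r implies q, u
7. not r, u
8. Box p, u
9. Dia not p, u
10. q, u
11. not p, v
12. not (p and not p), v
13. p, v
Accessibility: uRv
Branch closes: p and not p both at v.
Every branch of the negation's tableau closes; the branch above is one of them.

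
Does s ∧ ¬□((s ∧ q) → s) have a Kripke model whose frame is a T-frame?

No, unsatisfiable

1. s ∧ ¬□((s ∧ q) → s), u
2. s, u   [∧-rule on 1]
3. ¬□((s ∧ q) → s), u   [∧-rule on 1]
4. ¬((s ∧ q) → s), v   [¬□-rule on 3: fresh world v, uRv]
5. s ∧ q, v   [¬→-rule on 4]
6. ¬s, v   [¬→-rule on 4]
7. s, v   [∧-rule on 5]
8. q, v   [∧-rule on 5]
Accessibility: uRu, uRv, vRv
Branch closes: s and ¬s both at v.
(One branch shown.) All branches close.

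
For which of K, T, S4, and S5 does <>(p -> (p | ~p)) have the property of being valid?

T, S4, S5

K-tableau for the negation ~<>(p -> (p | ~p)):
1. ~<>(p -> (p | ~p)), w0
Complete open branch: countermodel on a K-frame, so not valid in K.
T-tableau for the negation ~<>(p -> (p | ~p)):
1. ~<>(p -> (p | ~p)), w0
2. ~(p -> (p | ~p)), w0
3. p, w0
4. ~(p | ~p), w0
5. ~p, w0
Accessibility: w0Rw0
Branch closes: p and ~p both at w0.
Every branch closes (one shown): valid in T, hence also in S4, S5 (every theorem of T is a theorem of S4 and S5).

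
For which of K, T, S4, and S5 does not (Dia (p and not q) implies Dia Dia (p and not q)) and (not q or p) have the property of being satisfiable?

K-tableau for the formula:
1. not (Dia (p and not q) implies Dia Dia (p and not q)) and (not q or p), u
2. not (Dia (p and not q) implies Dia Dia (p and not q)), u
3. not q or p, u
4. Dia (p and not q), u
5. not Dia Dia (p and not q), u
6. p, u
7. p and not q, v
8. p, v
9. not q, v
10. not Dia (p and not q), v
Accessibility: uRv
Complete open branch: satisfiable in K.
T-tableau for the formula:
1. not (Dia (p and not q) implies Dia Dia (p and not q)) and (not q or p), u
2. not (Dia (p and not q) implies Dia Dia (p and not q)), u
3. not q or p, u
4. Dia (p and not q), u
5. not Dia Dia (p and not q), u
6. not Dia (p and not q), u
7. not (p and not q), u
8. p, u
9. q, u
10. p and not q, v
11. p, v
12. not q, v
13. not Dia (p and not q), v
14. not (p and not q), v
15. q, v
Accessibility: uRu, uRv, vRv
Branch closes: q and not q both at v.
Every branch closes (one shown): unsatisfiable in T, hence also in S4, S5 (every S4/S5-frame is a T-frame).

K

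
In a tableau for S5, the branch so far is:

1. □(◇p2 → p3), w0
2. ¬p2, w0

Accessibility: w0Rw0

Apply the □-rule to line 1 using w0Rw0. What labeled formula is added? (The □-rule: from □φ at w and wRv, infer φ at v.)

◇p2 → p3, w0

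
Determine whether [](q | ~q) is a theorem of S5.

Tableau for the negation ~[](q | ~q):
1. ~[](q | ~q), 0
2. ~(q | ~q), 1
3. ~q, 1
4. q, 1
Accessibility: 0R0, 0R1, 1R0, 1R1
Branch closes: q and ~q both at 1.
Every branch of the negation's tableau closes; the branch above is one of them.

Valid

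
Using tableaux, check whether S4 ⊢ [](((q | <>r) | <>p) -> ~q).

Not valid

Tableau for the negation ~[](((q | <>r) | <>p) -> ~q):
1. ~[](((q | <>r) | <>p) -> ~q), w0
2. ~(((q | <>r) | <>p) -> ~q), w1   [~[]-rule on 1: fresh world w1, w0Rw1]
3. (q | <>r) | <>p, w1   [~->-rule on 2]
4. q, w1   [~->-rule on 2]
5. <>p, w1   [|-rule on 3 (branches; this branch)]
6. p, w2   [<>-rule on 5: fresh world w2, w1Rw2]
Accessibility: w0Rw0, w0Rw1, w0Rw2, w1Rw1, w1Rw2, w2Rw2
The negation has an open branch (countermodel exists).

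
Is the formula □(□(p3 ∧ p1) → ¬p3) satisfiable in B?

1. □(□(p3 ∧ p1) → ¬p3), u
2. □(p3 ∧ p1) → ¬p3, u
3. ¬p3, u
Accessibility: uRu

Satisfiable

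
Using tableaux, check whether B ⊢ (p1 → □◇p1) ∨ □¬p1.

Tableau for the negation ¬((p1 → □◇p1) ∨ □¬p1):
1. ¬((p1 → □◇p1) ∨ □¬p1), u
2. ¬(p1 → □◇p1), u
3. ¬□¬p1, u
4. p1, u
5. ¬□◇p1, u
6. p1, v
7. ¬◇p1, w
8. ¬p1, u
Accessibility: uRu, uRv, uRw, vRu, vRv, wRu, wRw
Branch closes: p1 and ¬p1 both at u.
All branches of the negation close; one closing branch shown above.

Valid in B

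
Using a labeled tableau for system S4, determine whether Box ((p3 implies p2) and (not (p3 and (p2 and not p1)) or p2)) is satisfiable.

Satisfiable (open branch found)

1. Box ((p3 implies p2) and (not (p3 and (p2 and not p1)) or p2)), u
2. (p3 implies p2) and (not (p3 and (p2 and not p1)) or p2), u
3. p3 implies p2, u
4. not (p3 and (p2 and not p1)) or p2, u
5. p2, u
Accessibility: uRu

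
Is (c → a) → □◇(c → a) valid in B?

Tableau for the negation ¬((c → a) → □◇(c → a)):
1. ¬((c → a) → □◇(c → a)), w0
2. c → a, w0
3. ¬□◇(c → a), w0
4. a, w0
5. ¬◇(c → a), w1
6. ¬(c → a), w0
7. c, w0
8. ¬a, w0
Accessibility: w0Rw0, w0Rw1, w1Rw0, w1Rw1
Branch closes: a and ¬a both at w0.
All branches of the negation close; one closing branch shown above.

Valid in B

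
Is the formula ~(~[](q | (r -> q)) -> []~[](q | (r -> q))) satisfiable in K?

1. ~(~[](q | (r -> q)) -> []~[](q | (r -> q))), u
2. ~[](q | (r -> q)), u   [~->-rule on 1]
3. ~[]~[](q | (r -> q)), u   [~->-rule on 1]
4. ~(q | (r -> q)), v   [~[]-rule on 2: fresh world v, uRv]
5. ~q, v   [~|-rule on 4]
6. ~(r -> q), v   [~|-rule on 4]
7. r, v   [~->-rule on 6]
8. [](q | (r -> q)), w   [~[]-rule on 3: fresh world w, uRw]
Accessibility: uRv, uRw

Yes, satisfiable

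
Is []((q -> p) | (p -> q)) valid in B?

Tableau for the negation ~[]((q -> p) | (p -> q)):
1. ~[]((q -> p) | (p -> q)), 0
2. ~((q -> p) | (p -> q)), 1
3. ~(q -> p), 1
4. ~(p -> q), 1
5. q, 1
6. ~p, 1
7. p, 1
8. ~q, 1
Accessibility: 0R0, 0R1, 1R0, 1R1
Branch closes: p and ~p both at 1.
All branches of the negation close; one closing branch shown above.

Valid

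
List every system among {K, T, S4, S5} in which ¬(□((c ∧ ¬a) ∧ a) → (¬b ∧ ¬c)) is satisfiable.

T-tableau for the formula:
1. ¬(□((c ∧ ¬a) ∧ a) → (¬b ∧ ¬c)), u
2. □((c ∧ ¬a) ∧ a), u   [¬→-rule on 1]
3. ¬(¬b ∧ ¬c), u   [¬→-rule on 1]
4. (c ∧ ¬a) ∧ a, u   [□-rule on 2 via uRu]
5. c ∧ ¬a, u   [∧-rule on 4]
6. a, u   [∧-rule on 4]
7. c, u   [∧-rule on 5]
8. ¬a, u   [∧-rule on 5]
Accessibility: uRu
Branch closes: a and ¬a both at u.
Every branch closes (one shown): unsatisfiable in T, hence also in S4, S5 (every S4/S5-frame is a T-frame).
K-tableau for the formula:
1. ¬(□((c ∧ ¬a) ∧ a) → (¬b ∧ ¬c)), u
2. □((c ∧ ¬a) ∧ a), u   [¬→-rule on 1]
3. ¬(¬b ∧ ¬c), u   [¬→-rule on 1]
4. c, u   [¬∧-rule on 3 (branches; this branch)]
Complete open branch: satisfiable in K.

K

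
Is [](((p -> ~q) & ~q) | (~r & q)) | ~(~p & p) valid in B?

Valid in B

Tableau for the negation ~([](((p -> ~q) & ~q) | (~r & q)) | ~(~p & p)):
1. ~([](((p -> ~q) & ~q) | (~r & q)) | ~(~p & p)), 0
2. ~[](((p -> ~q) & ~q) | (~r & q)), 0
3. ~p & p, 0
4. ~p, 0
5. p, 0
Accessibility: 0R0
Branch closes: p and ~p both at 0.
All branches of the negation close; one closing branch shown above.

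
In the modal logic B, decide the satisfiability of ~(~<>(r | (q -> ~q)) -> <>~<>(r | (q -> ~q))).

No, unsatisfiable

1. ~(~<>(r | (q -> ~q)) -> <>~<>(r | (q -> ~q))), w0
2. ~<>(r | (q -> ~q)), w0
3. ~<>~<>(r | (q -> ~q)), w0
4. ~(r | (q -> ~q)), w0
5. ~r, w0
6. ~(q -> ~q), w0
7. q, w0
8. <>(r | (q -> ~q)), w0
9. r | (q -> ~q), w1
10. ~(r | (q -> ~q)), w1
11. ~r, w1
12. ~(q -> ~q), w1
13. q, w1
14. <>(r | (q -> ~q)), w1
15. q -> ~q, w1
16. ~q, w1
Accessibility: w0Rw0, w0Rw1, w1Rw0, w1Rw1
Branch closes: q and ~q both at w1.
Every branch closes; the branch above is one of them.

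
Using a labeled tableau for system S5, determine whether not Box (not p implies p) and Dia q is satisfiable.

Yes, satisfiable

1. not Box (not p implies p) and Dia q, w0
2. not Box (not p implies p), w0   [and-rule on 1]
3. Dia q, w0   [and-rule on 1]
4. not (not p implies p), w1   [neg-Box-rule on 2: fresh world w1, w0Rw1]
5. not p, w1   [neg-implies-rule on 4]
6. q, w2   [Dia-rule on 3: fresh world w2, w0Rw2]
Accessibility: w0Rw0, w0Rw1, w0Rw2, w1Rw0, w1Rw1, w1Rw2, w2Rw0, w2Rw1, w2Rw2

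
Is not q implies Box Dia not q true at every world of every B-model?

Tableau for the negation not (not q implies Box Dia not q):
1. not (not q implies Box Dia not q), w0
2. not q, w0   [neg-implies-rule on 1]
3. not Box Dia not q, w0   [neg-implies-rule on 1]
4. not Dia not q, w1   [neg-Box-rule on 3: fresh world w1, w0Rw1]
5. q, w0   [neg-Dia-rule on 4 via w1Rw0]
Accessibility: w0Rw0, w0Rw1, w1Rw0, w1Rw1
Branch closes: q and not q both at w0.
All branches of the negation close; one closing branch shown above.

Yes, valid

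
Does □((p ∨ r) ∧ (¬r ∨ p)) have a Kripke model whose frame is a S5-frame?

1. □((p ∨ r) ∧ (¬r ∨ p)), u
2. (p ∨ r) ∧ (¬r ∨ p), u
3. p ∨ r, u
4. ¬r ∨ p, u
5. r, u
6. p, u
Accessibility: uRu

Satisfiable (open branch found)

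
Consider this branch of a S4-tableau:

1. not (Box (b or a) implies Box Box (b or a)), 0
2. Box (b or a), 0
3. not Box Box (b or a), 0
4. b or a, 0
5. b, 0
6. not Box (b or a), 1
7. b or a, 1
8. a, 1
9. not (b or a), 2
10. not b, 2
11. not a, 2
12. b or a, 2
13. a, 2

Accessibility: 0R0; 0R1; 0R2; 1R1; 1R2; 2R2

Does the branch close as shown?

Both a and not a appear at 2.

Closed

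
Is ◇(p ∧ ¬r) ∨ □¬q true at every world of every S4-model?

No, not valid

Tableau for the negation ¬(◇(p ∧ ¬r) ∨ □¬q):
1. ¬(◇(p ∧ ¬r) ∨ □¬q), w0
2. ¬◇(p ∧ ¬r), w0   [¬∨-rule on 1]
3. ¬□¬q, w0   [¬∨-rule on 1]
4. ¬(p ∧ ¬r), w0   [¬◇-rule on 2 via w0Rw0]
5. r, w0   [¬∧-rule on 4 (branches; this branch)]
6. q, w1   [¬□-rule on 3: fresh world w1, w0Rw1]
7. ¬(p ∧ ¬r), w1   [¬◇-rule on 2 via w0Rw1]
8. r, w1   [¬∧-rule on 7 (branches; this branch)]
Accessibility: w0Rw0, w0Rw1, w1Rw1
The negation has an open branch (countermodel exists).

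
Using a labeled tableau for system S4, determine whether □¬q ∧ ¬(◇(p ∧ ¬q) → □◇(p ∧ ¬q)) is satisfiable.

Satisfiable (open branch found)

1. □¬q ∧ ¬(◇(p ∧ ¬q) → □◇(p ∧ ¬q)), 0
2. □¬q, 0
3. ¬(◇(p ∧ ¬q) → □◇(p ∧ ¬q)), 0
4. ◇(p ∧ ¬q), 0
5. ¬□◇(p ∧ ¬q), 0
6. ¬q, 0
7. p ∧ ¬q, 1
8. p, 1
9. ¬q, 1
10. ¬◇(p ∧ ¬q), 2
11. ¬q, 2
12. ¬(p ∧ ¬q), 2
13. ¬p, 2
Accessibility: 0R0, 0R1, 0R2, 1R1, 2R2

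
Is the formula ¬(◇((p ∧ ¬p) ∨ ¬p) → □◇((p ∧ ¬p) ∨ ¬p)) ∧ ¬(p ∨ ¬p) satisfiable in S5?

1. ¬(◇((p ∧ ¬p) ∨ ¬p) → □◇((p ∧ ¬p) ∨ ¬p)) ∧ ¬(p ∨ ¬p), u
2. ¬(◇((p ∧ ¬p) ∨ ¬p) → □◇((p ∧ ¬p) ∨ ¬p)), u   [∧-rule on 1]
3. ¬(p ∨ ¬p), u   [∧-rule on 1]
4. ◇((p ∧ ¬p) ∨ ¬p), u   [¬→-rule on 2]
5. ¬□◇((p ∧ ¬p) ∨ ¬p), u   [¬→-rule on 2]
6. ¬p, u   [¬∨-rule on 3]
7. p, u   [¬∨-rule on 3]
Accessibility: uRu
Branch closes: p and ¬p both at u.
Every branch closes; the branch above is one of them.

No, unsatisfiable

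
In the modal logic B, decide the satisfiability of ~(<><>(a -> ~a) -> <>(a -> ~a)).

1. ~(<><>(a -> ~a) -> <>(a -> ~a)), 0
2. <><>(a -> ~a), 0
3. ~<>(a -> ~a), 0
4. ~(a -> ~a), 0
5. a, 0
6. <>(a -> ~a), 1
7. ~(a -> ~a), 1
8. a, 1
9. a -> ~a, 2
10. ~a, 2
Accessibility: 0R0, 0R1, 1R0, 1R1, 1R2, 2R1, 2R2

Satisfiable (open branch found)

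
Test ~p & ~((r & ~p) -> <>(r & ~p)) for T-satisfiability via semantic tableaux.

Unsatisfiable

1. ~p & ~((r & ~p) -> <>(r & ~p)), 0
2. ~p, 0
3. ~((r & ~p) -> <>(r & ~p)), 0
4. r & ~p, 0
5. ~<>(r & ~p), 0
6. r, 0
7. ~(r & ~p), 0
8. p, 0
Accessibility: 0R0
Branch closes: p and ~p both at 0.
Every branch closes; the branch above is one of them.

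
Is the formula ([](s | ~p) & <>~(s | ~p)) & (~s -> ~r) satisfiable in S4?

Unsatisfiable (every branch closes)

1. ([](s | ~p) & <>~(s | ~p)) & (~s -> ~r), 0
2. [](s | ~p) & <>~(s | ~p), 0
3. ~s -> ~r, 0
4. [](s | ~p), 0
5. <>~(s | ~p), 0
6. s | ~p, 0
7. ~r, 0
8. ~p, 0
9. ~(s | ~p), 1
10. ~s, 1
11. p, 1
12. s | ~p, 1
13. ~p, 1
Accessibility: 0R0, 0R1, 1R1
Branch closes: p and ~p both at 1.
All branches of the tableau close; one closing branch shown above.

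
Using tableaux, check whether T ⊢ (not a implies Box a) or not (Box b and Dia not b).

Tableau for the negation not ((not a implies Box a) or not (Box b and Dia not b)):
1. not ((not a implies Box a) or not (Box b and Dia not b)), w0
2. not (not a implies Box a), w0
3. Box b and Dia not b, w0
4. not a, w0
5. not Box a, w0
6. Box b, w0
7. Dia not b, w0
8. b, w0
9. not a, w1
10. b, w1
11. not b, w2
12. b, w2
Accessibility: w0Rw0, w0Rw1, w0Rw2, w1Rw1, w2Rw2
Branch closes: b and not b both at w2.
Every branch of the negation's tableau closes; the branch above is one of them.

Yes, valid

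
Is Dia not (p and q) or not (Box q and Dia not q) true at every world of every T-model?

Yes, valid

Tableau for the negation not (Dia not (p and q) or not (Box q and Dia not q)):
1. not (Dia not (p and q) or not (Box q and Dia not q)), u
2. not Dia not (p and q), u   [neg-or-rule on 1]
3. Box q and Dia not q, u   [neg-or-rule on 1]
4. Box q, u   [and-rule on 3]
5. Dia not q, u   [and-rule on 3]
6. p and q, u   [neg-Dia-rule on 2 via uRu]
7. p, u   [and-rule on 6]
8. q, u   [and-rule on 6]
9. not q, v   [Dia-rule on 5: fresh world v, uRv]
10. p and q, v   [neg-Dia-rule on 2 via uRv]
11. p, v   [and-rule on 10]
12. q, v   [and-rule on 10]
Accessibility: uRu, uRv, vRv
Branch closes: q and not q both at v.
Every branch of the negation's tableau closes; the branch above is one of them.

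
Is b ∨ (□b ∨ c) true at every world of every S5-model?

Tableau for the negation ¬(b ∨ (□b ∨ c)):
1. ¬(b ∨ (□b ∨ c)), w0
2. ¬b, w0
3. ¬(□b ∨ c), w0
4. ¬□b, w0
5. ¬c, w0
6. ¬b, w1
Accessibility: w0Rw0, w0Rw1, w1Rw0, w1Rw1
The negation has an open branch (countermodel exists).

No, not valid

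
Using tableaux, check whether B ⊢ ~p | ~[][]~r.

Invalid (countermodel exists)

Tableau for the negation ~(~p | ~[][]~r):
1. ~(~p | ~[][]~r), w0
2. p, w0
3. [][]~r, w0
4. []~r, w0
5. ~r, w0
Accessibility: w0Rw0
The negation has an open branch (countermodel exists).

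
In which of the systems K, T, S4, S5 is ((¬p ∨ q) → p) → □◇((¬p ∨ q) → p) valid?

S5

S4-tableau for the negation ¬(((¬p ∨ q) → p) → □◇((¬p ∨ q) → p)):
1. ¬(((¬p ∨ q) → p) → □◇((¬p ∨ q) → p)), 0
2. (¬p ∨ q) → p, 0
3. ¬□◇((¬p ∨ q) → p), 0
4. p, 0
5. ¬◇((¬p ∨ q) → p), 1
6. ¬((¬p ∨ q) → p), 1
7. ¬p ∨ q, 1
8. ¬p, 1
9. q, 1
Accessibility: 0R0, 0R1, 1R1
Complete open branch: countermodel on an S4-frame, so not valid in S4, nor in K, T (the same frame is also a K-frame and a T-frame).
S5-tableau for the negation ¬(((¬p ∨ q) → p) → □◇((¬p ∨ q) → p)):
1. ¬(((¬p ∨ q) → p) → □◇((¬p ∨ q) → p)), 0
2. (¬p ∨ q) → p, 0
3. ¬□◇((¬p ∨ q) → p), 0
4. ¬(¬p ∨ q), 0
5. p, 0
6. ¬q, 0
7. ¬◇((¬p ∨ q) → p), 1
8. ¬((¬p ∨ q) → p), 0
9. ¬p ∨ q, 0
10. ¬p, 0
Accessibility: 0R0, 0R1, 1R0, 1R1
Branch closes: p and ¬p both at 0.
Every branch closes (one shown): valid in S5.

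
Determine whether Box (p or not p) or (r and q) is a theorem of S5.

Tableau for the negation not (Box (p or not p) or (r and q)):
1. not (Box (p or not p) or (r and q)), u
2. not Box (p or not p), u   [neg-or-rule on 1]
3. not (r and q), u   [neg-or-rule on 1]
4. not q, u   [neg-and-rule on 3 (branches; this branch)]
5. not (p or not p), v   [neg-Box-rule on 2: fresh world v, uRv]
6. not p, v   [neg-or-rule on 5]
7. p, v   [neg-or-rule on 5]
Accessibility: uRu, uRv, vRu, vRv
Branch closes: p and not p both at v.
Every branch of the negation's tableau closes; the branch above is one of them.

Valid in S5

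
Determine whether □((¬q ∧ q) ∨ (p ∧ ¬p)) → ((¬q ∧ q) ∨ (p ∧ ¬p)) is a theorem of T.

Tableau for the negation ¬(□((¬q ∧ q) ∨ (p ∧ ¬p)) → ((¬q ∧ q) ∨ (p ∧ ¬p))):
1. ¬(□((¬q ∧ q) ∨ (p ∧ ¬p)) → ((¬q ∧ q) ∨ (p ∧ ¬p))), 0
2. □((¬q ∧ q) ∨ (p ∧ ¬p)), 0   [¬→-rule on 1]
3. ¬((¬q ∧ q) ∨ (p ∧ ¬p)), 0   [¬→-rule on 1]
4. ¬(¬q ∧ q), 0   [¬∨-rule on 3]
5. ¬(p ∧ ¬p), 0   [¬∨-rule on 3]
6. (¬q ∧ q) ∨ (p ∧ ¬p), 0   [□-rule on 2 via 0R0]
7. ¬q, 0   [¬∧-rule on 4 (branches; this branch)]
8. p, 0   [¬∧-rule on 5 (branches; this branch)]
9. p ∧ ¬p, 0   [∨-rule on 6 (branches; this branch)]
10. ¬p, 0   [∧-rule on 9]
Accessibility: 0R0
Branch closes: p and ¬p both at 0.
Every branch of the negation's tableau closes; the branch above is one of them.

Yes, valid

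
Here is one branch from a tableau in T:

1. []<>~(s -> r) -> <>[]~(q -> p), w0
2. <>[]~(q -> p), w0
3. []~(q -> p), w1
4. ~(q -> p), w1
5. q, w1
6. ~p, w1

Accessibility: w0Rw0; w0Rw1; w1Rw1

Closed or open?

No world carries both an atom and its negation.

Open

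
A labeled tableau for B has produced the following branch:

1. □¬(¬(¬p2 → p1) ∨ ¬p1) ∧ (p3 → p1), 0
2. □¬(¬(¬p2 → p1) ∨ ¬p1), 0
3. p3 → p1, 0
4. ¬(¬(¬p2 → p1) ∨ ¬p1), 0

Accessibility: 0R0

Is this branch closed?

No atom appears with both signs at the same world.

Not closed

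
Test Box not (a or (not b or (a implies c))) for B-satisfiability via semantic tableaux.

Unsatisfiable (every branch closes)

1. Box not (a or (not b or (a implies c))), 0
2. not (a or (not b or (a implies c))), 0
3. not a, 0
4. not (not b or (a implies c)), 0
5. b, 0
6. not (a implies c), 0
7. a, 0
8. not c, 0
Accessibility: 0R0
Branch closes: a and not a both at 0.
(One branch shown.) All branches close.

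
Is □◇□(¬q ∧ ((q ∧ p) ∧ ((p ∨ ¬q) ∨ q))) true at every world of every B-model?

Tableau for the negation ¬□◇□(¬q ∧ ((q ∧ p) ∧ ((p ∨ ¬q) ∨ q))):
1. ¬□◇□(¬q ∧ ((q ∧ p) ∧ ((p ∨ ¬q) ∨ q))), w0
2. ¬◇□(¬q ∧ ((q ∧ p) ∧ ((p ∨ ¬q) ∨ q))), w1   [¬□-rule on 1: fresh world w1, w0Rw1]
3. ¬□(¬q ∧ ((q ∧ p) ∧ ((p ∨ ¬q) ∨ q))), w0   [¬◇-rule on 2 via w1Rw0]
4. ¬□(¬q ∧ ((q ∧ p) ∧ ((p ∨ ¬q) ∨ q))), w1   [¬◇-rule on 2 via w1Rw1]
5. ¬(¬q ∧ ((q ∧ p) ∧ ((p ∨ ¬q) ∨ q))), w2   [¬□-rule on 3: fresh world w2, w0Rw2]
6. ¬((q ∧ p) ∧ ((p ∨ ¬q) ∨ q)), w2   [¬∧-rule on 5 (branches; this branch)]
7. ¬(q ∧ p), w2   [¬∧-rule on 6 (branches; this branch)]
8. ¬p, w2   [¬∧-rule on 7 (branches; this branch)]
9. ¬(¬q ∧ ((q ∧ p) ∧ ((p ∨ ¬q) ∨ q))), w3   [¬□-rule on 4: fresh world w3, w1Rw3]
10. ¬□(¬q ∧ ((q ∧ p) ∧ ((p ∨ ¬q) ∨ q))), w3   [¬◇-rule on 2 via w1Rw3]
11. ¬((q ∧ p) ∧ ((p ∨ ¬q) ∨ q)), w3   [¬∧-rule on 9 (branches; this branch)]
12. ¬(q ∧ p), w3   [¬∧-rule on 11 (branches; this branch)]
13. ¬p, w3   [¬∧-rule on 12 (branches; this branch)]
14. ¬(¬q ∧ ((q ∧ p) ∧ ((p ∨ ¬q) ∨ q))), w4   [¬□-rule on 10: fresh world w4, w3Rw4]
15. ¬((q ∧ p) ∧ ((p ∨ ¬q) ∨ q)), w4   [¬∧-rule on 14 (branches; this branch)]
16. ¬(q ∧ p), w4   [¬∧-rule on 15 (branches; this branch)]
17. ¬p, w4   [¬∧-rule on 16 (branches; this branch)]
Accessibility: w0Rw0, w0Rw1, w0Rw2, w1Rw0, w1Rw1, w1Rw3, w2Rw0, w2Rw2, w3Rw1, w3Rw3, w3Rw4, w4Rw3, w4Rw4
The negation has an open branch (countermodel exists).

Invalid (countermodel exists)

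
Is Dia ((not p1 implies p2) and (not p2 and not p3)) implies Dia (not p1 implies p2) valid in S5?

Tableau for the negation not (Dia ((not p1 implies p2) and (not p2 and not p3)) implies Dia (not p1 implies p2)):
1. not (Dia ((not p1 implies p2) and (not p2 and not p3)) implies Dia (not p1 implies p2)), w0
2. Dia ((not p1 implies p2) and (not p2 and not p3)), w0
3. not Dia (not p1 implies p2), w0
4. not (not p1 implies p2), w0
5. not p1, w0
6. not p2, w0
7. (not p1 implies p2) and (not p2 and not p3), w1
8. not p1 implies p2, w1
9. not p2 and not p3, w1
10. not p2, w1
11. not p3, w1
12. not (not p1 implies p2), w1
13. not p1, w1
14. p2, w1
Accessibility: w0Rw0, w0Rw1, w1Rw0, w1Rw1
Branch closes: p2 and not p2 both at w1.
Every branch of the negation's tableau closes; the branch above is one of them.

Valid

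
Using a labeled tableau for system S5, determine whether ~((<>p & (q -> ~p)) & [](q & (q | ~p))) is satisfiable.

1. ~((<>p & (q -> ~p)) & [](q & (q | ~p))), w0
2. ~[](q & (q | ~p)), w0
3. ~(q & (q | ~p)), w1
4. ~(q | ~p), w1
5. ~q, w1
6. p, w1
Accessibility: w0Rw0, w0Rw1, w1Rw0, w1Rw1

Satisfiable (open branch found)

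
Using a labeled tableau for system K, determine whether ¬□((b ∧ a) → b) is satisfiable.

Unsatisfiable (every branch closes)

1. ¬□((b ∧ a) → b), 0
2. ¬((b ∧ a) → b), 1   [¬□-rule on 1: fresh world 1, 0R1]
3. b ∧ a, 1   [¬→-rule on 2]
4. ¬b, 1   [¬→-rule on 2]
5. b, 1   [∧-rule on 3]
6. a, 1   [∧-rule on 3]
Accessibility: 0R1
Branch closes: b and ¬b both at 1.
All branches of the tableau close; one closing branch shown above.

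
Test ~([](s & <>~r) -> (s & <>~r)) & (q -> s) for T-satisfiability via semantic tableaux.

Unsatisfiable

1. ~([](s & <>~r) -> (s & <>~r)) & (q -> s), u
2. ~([](s & <>~r) -> (s & <>~r)), u
3. q -> s, u
4. [](s & <>~r), u
5. ~(s & <>~r), u
6. s & <>~r, u
7. s, u
8. <>~r, u
9. ~<>~r, u
10. r, u
11. ~r, v
12. s & <>~r, v
13. s, v
14. <>~r, v
15. r, v
Accessibility: uRu, uRv, vRv
Branch closes: r and ~r both at v.
Every branch closes; the branch above is one of them.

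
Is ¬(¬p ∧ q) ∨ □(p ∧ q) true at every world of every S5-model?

Not valid

Tableau for the negation ¬(¬(¬p ∧ q) ∨ □(p ∧ q)):
1. ¬(¬(¬p ∧ q) ∨ □(p ∧ q)), w0
2. ¬p ∧ q, w0
3. ¬□(p ∧ q), w0
4. ¬p, w0
5. q, w0
6. ¬(p ∧ q), w1
7. ¬q, w1
Accessibility: w0Rw0, w0Rw1, w1Rw0, w1Rw1
The negation has an open branch (countermodel exists).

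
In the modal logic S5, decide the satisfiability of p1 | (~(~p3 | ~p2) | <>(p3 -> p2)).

Satisfiable (open branch found)

1. p1 | (~(~p3 | ~p2) | <>(p3 -> p2)), 0
2. ~(~p3 | ~p2) | <>(p3 -> p2), 0
3. <>(p3 -> p2), 0
4. p3 -> p2, 1
5. p2, 1
Accessibility: 0R0, 0R1, 1R0, 1R1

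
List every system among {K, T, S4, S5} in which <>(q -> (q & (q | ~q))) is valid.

T-tableau for the negation ~<>(q -> (q & (q | ~q))):
1. ~<>(q -> (q & (q | ~q))), w0
2. ~(q -> (q & (q | ~q))), w0
3. q, w0
4. ~(q & (q | ~q)), w0
5. ~(q | ~q), w0
6. ~q, w0
Accessibility: w0Rw0
Branch closes: q and ~q both at w0.
Every branch closes (one shown): valid in T, hence also in S4, S5 (every theorem of T is a theorem of S4 and S5).
K-tableau for the negation ~<>(q -> (q & (q | ~q))):
1. ~<>(q -> (q & (q | ~q))), w0
Complete open branch: countermodel on a K-frame, so not valid in K.

T, S4, S5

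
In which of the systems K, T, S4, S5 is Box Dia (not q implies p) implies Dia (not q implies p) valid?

T, S4, S5

T-tableau for the negation not (Box Dia (not q implies p) implies Dia (not q implies p)):
1. not (Box Dia (not q implies p) implies Dia (not q implies p)), 0
2. Box Dia (not q implies p), 0
3. not Dia (not q implies p), 0
4. Dia (not q implies p), 0
5. not (not q implies p), 0
6. not q, 0
7. not p, 0
8. not q implies p, 1
9. Dia (not q implies p), 1
10. not (not q implies p), 1
11. not q, 1
12. not p, 1
13. p, 1
Accessibility: 0R0, 0R1, 1R1
Branch closes: p and not p both at 1.
Every branch closes (one shown): valid in T, hence also in S4, S5 (every theorem of T is a theorem of S4 and S5).
K-tableau for the negation not (Box Dia (not q implies p) implies Dia (not q implies p)):
1. not (Box Dia (not q implies p) implies Dia (not q implies p)), 0
2. Box Dia (not q implies p), 0
3. not Dia (not q implies p), 0
Complete open branch: countermodel on a K-frame, so not valid in K.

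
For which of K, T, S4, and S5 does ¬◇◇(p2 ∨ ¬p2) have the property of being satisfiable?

T-tableau for the formula:
1. ¬◇◇(p2 ∨ ¬p2), w0
2. ¬◇(p2 ∨ ¬p2), w0
3. ¬(p2 ∨ ¬p2), w0
4. ¬p2, w0
5. p2, w0
Accessibility: w0Rw0
Branch closes: p2 and ¬p2 both at w0.
Every branch closes (one shown): unsatisfiable in T, hence also in S4, S5 (every S4/S5-frame is a T-frame).
K-tableau for the formula:
1. ¬◇◇(p2 ∨ ¬p2), w0
Complete open branch: satisfiable in K.

K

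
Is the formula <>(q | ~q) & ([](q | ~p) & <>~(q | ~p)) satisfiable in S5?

No, unsatisfiable

1. <>(q | ~q) & ([](q | ~p) & <>~(q | ~p)), w0
2. <>(q | ~q), w0
3. [](q | ~p) & <>~(q | ~p), w0
4. [](q | ~p), w0
5. <>~(q | ~p), w0
6. q | ~p, w0
7. ~p, w0
8. q | ~q, w1
9. q | ~p, w1
10. ~q, w1
11. ~p, w1
12. ~(q | ~p), w2
13. ~q, w2
14. p, w2
15. q | ~p, w2
16. ~p, w2
Accessibility: w0Rw0, w0Rw1, w0Rw2, w1Rw0, w1Rw1, w1Rw2, w2Rw0, w2Rw1, w2Rw2
Branch closes: p and ~p both at w2.
Every branch closes; the branch above is one of them.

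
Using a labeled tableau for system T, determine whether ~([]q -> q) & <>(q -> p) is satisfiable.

1. ~([]q -> q) & <>(q -> p), 0
2. ~([]q -> q), 0   [&-rule on 1]
3. <>(q -> p), 0   [&-rule on 1]
4. []q, 0   [~->-rule on 2]
5. ~q, 0   [~->-rule on 2]
6. q, 0   [[]-rule on 4 via 0R0]
Accessibility: 0R0
Branch closes: q and ~q both at 0.
All branches of the tableau close; one closing branch shown above.

No, unsatisfiable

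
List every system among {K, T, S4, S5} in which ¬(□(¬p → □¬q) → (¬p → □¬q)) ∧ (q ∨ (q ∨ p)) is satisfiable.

K-tableau for the formula:
1. ¬(□(¬p → □¬q) → (¬p → □¬q)) ∧ (q ∨ (q ∨ p)), 0
2. ¬(□(¬p → □¬q) → (¬p → □¬q)), 0   [∧-rule on 1]
3. q ∨ (q ∨ p), 0   [∧-rule on 1]
4. □(¬p → □¬q), 0   [¬→-rule on 2]
5. ¬(¬p → □¬q), 0   [¬→-rule on 2]
6. ¬p, 0   [¬→-rule on 5]
7. ¬□¬q, 0   [¬→-rule on 5]
8. q ∨ p, 0   [∨-rule on 3 (branches; this branch)]
9. q, 0   [∨-rule on 8 (branches; this branch)]
10. q, 1   [¬□-rule on 7: fresh world 1, 0R1]
11. ¬p → □¬q, 1   [□-rule on 4 via 0R1]
12. □¬q, 1   [→-rule on 11 (branches; this branch)]
Accessibility: 0R1
Complete open branch: satisfiable in K.
T-tableau for the formula:
1. ¬(□(¬p → □¬q) → (¬p → □¬q)) ∧ (q ∨ (q ∨ p)), 0
2. ¬(□(¬p → □¬q) → (¬p → □¬q)), 0   [∧-rule on 1]
3. q ∨ (q ∨ p), 0   [∧-rule on 1]
4. □(¬p → □¬q), 0   [¬→-rule on 2]
5. ¬(¬p → □¬q), 0   [¬→-rule on 2]
6. ¬p, 0   [¬→-rule on 5]
7. ¬□¬q, 0   [¬→-rule on 5]
8. ¬p → □¬q, 0   [□-rule on 4 via 0R0]
9. q ∨ p, 0   [∨-rule on 3 (branches; this branch)]
10. □¬q, 0   [→-rule on 8 (branches; this branch)]
11. ¬q, 0   [□-rule on 10 via 0R0]
12. p, 0   [∨-rule on 9 (branches; this branch)]
Accessibility: 0R0
Branch closes: p and ¬p both at 0.
Every branch closes (one shown): unsatisfiable in T, hence also in S4, S5 (every S4/S5-frame is a T-frame).

K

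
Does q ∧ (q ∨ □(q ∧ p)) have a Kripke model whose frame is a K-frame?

1. q ∧ (q ∨ □(q ∧ p)), 0
2. q, 0   [∧-rule on 1]
3. q ∨ □(q ∧ p), 0   [∧-rule on 1]
4. □(q ∧ p), 0   [∨-rule on 3 (branches; this branch)]

Yes, satisfiable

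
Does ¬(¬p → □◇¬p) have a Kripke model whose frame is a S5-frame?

Unsatisfiable

1. ¬(¬p → □◇¬p), 0
2. ¬p, 0
3. ¬□◇¬p, 0
4. ¬◇¬p, 1
5. p, 0
Accessibility: 0R0, 0R1, 1R0, 1R1
Branch closes: p and ¬p both at 0.
All branches of the tableau close; one closing branch shown above.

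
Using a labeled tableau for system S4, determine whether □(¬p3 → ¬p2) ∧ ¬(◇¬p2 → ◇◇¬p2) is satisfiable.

1. □(¬p3 → ¬p2) ∧ ¬(◇¬p2 → ◇◇¬p2), u
2. □(¬p3 → ¬p2), u   [∧-rule on 1]
3. ¬(◇¬p2 → ◇◇¬p2), u   [∧-rule on 1]
4. ◇¬p2, u   [¬→-rule on 3]
5. ¬◇◇¬p2, u   [¬→-rule on 3]
6. ¬p3 → ¬p2, u   [□-rule on 2 via uRu]
7. ¬◇¬p2, u   [¬◇-rule on 5 via uRu]
8. p2, u   [¬◇-rule on 7 via uRu]
9. p3, u   [→-rule on 6 (branches; this branch)]
10. ¬p2, v   [◇-rule on 4: fresh world v, uRv]
11. ¬p3 → ¬p2, v   [□-rule on 2 via uRv]
12. ¬◇¬p2, v   [¬◇-rule on 5 via uRv]
13. p2, v   [¬◇-rule on 7 via uRv]
Accessibility: uRu, uRv, vRv
Branch closes: p2 and ¬p2 both at v.
Every branch closes; the branch above is one of them.

Unsatisfiable (every branch closes)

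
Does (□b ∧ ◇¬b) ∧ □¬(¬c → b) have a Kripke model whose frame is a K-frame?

Unsatisfiable

1. (□b ∧ ◇¬b) ∧ □¬(¬c → b), w0
2. □b ∧ ◇¬b, w0   [∧-rule on 1]
3. □¬(¬c → b), w0   [∧-rule on 1]
4. □b, w0   [∧-rule on 2]
5. ◇¬b, w0   [∧-rule on 2]
6. ¬b, w1   [◇-rule on 5: fresh world w1, w0Rw1]
7. ¬(¬c → b), w1   [□-rule on 3 via w0Rw1]
8. ¬c, w1   [¬→-rule on 7]
9. b, w1   [□-rule on 4 via w0Rw1]
Accessibility: w0Rw1
Branch closes: b and ¬b both at w1.
Every branch closes; the branch above is one of them.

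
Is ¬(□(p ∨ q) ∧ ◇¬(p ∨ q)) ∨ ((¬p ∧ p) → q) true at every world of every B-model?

Tableau for the negation ¬(¬(□(p ∨ q) ∧ ◇¬(p ∨ q)) ∨ ((¬p ∧ p) → q)):
1. ¬(¬(□(p ∨ q) ∧ ◇¬(p ∨ q)) ∨ ((¬p ∧ p) → q)), 0
2. □(p ∨ q) ∧ ◇¬(p ∨ q), 0   [¬∨-rule on 1]
3. ¬((¬p ∧ p) → q), 0   [¬∨-rule on 1]
4. □(p ∨ q), 0   [∧-rule on 2]
5. ◇¬(p ∨ q), 0   [∧-rule on 2]
6. ¬p ∧ p, 0   [¬→-rule on 3]
7. ¬q, 0   [¬→-rule on 3]
8. ¬p, 0   [∧-rule on 6]
9. p, 0   [∧-rule on 6]
Accessibility: 0R0
Branch closes: p and ¬p both at 0.
All branches of the negation close; one closing branch shown above.

Valid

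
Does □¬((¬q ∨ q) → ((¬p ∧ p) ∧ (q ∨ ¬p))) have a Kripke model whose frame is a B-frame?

Satisfiable (open branch found)

1. □¬((¬q ∨ q) → ((¬p ∧ p) ∧ (q ∨ ¬p))), w0
2. ¬((¬q ∨ q) → ((¬p ∧ p) ∧ (q ∨ ¬p))), w0
3. ¬q ∨ q, w0
4. ¬((¬p ∧ p) ∧ (q ∨ ¬p)), w0
5. q, w0
6. ¬(¬p ∧ p), w0
7. ¬p, w0
Accessibility: w0Rw0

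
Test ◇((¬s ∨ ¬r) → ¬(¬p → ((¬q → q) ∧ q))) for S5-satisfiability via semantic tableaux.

Yes, satisfiable

1. ◇((¬s ∨ ¬r) → ¬(¬p → ((¬q → q) ∧ q))), w0
2. (¬s ∨ ¬r) → ¬(¬p → ((¬q → q) ∧ q)), w1
3. ¬(¬p → ((¬q → q) ∧ q)), w1
4. ¬p, w1
5. ¬((¬q → q) ∧ q), w1
6. ¬q, w1
Accessibility: w0Rw0, w0Rw1, w1Rw0, w1Rw1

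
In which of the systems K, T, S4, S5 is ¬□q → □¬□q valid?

S5

S5-tableau for the negation ¬(¬□q → □¬□q):
1. ¬(¬□q → □¬□q), 0
2. ¬□q, 0
3. ¬□¬□q, 0
4. ¬q, 1
5. □q, 2
6. q, 0
7. q, 1
Accessibility: 0R0, 0R1, 0R2, 1R0, 1R1, 1R2, 2R0, 2R1, 2R2
Branch closes: q and ¬q both at 1.
Every branch closes (one shown): valid in S5.
S4-tableau for the negation ¬(¬□q → □¬□q):
1. ¬(¬□q → □¬□q), 0
2. ¬□q, 0
3. ¬□¬□q, 0
4. ¬q, 1
5. □q, 2
6. q, 2
Accessibility: 0R0, 0R1, 0R2, 1R1, 2R2
Complete open branch: countermodel on an S4-frame, so not valid in S4, nor in K, T (the same frame is also a K-frame and a T-frame).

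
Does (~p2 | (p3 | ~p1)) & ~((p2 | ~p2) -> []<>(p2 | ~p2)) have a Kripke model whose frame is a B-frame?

Unsatisfiable (every branch closes)

1. (~p2 | (p3 | ~p1)) & ~((p2 | ~p2) -> []<>(p2 | ~p2)), 0
2. ~p2 | (p3 | ~p1), 0
3. ~((p2 | ~p2) -> []<>(p2 | ~p2)), 0
4. p2 | ~p2, 0
5. ~[]<>(p2 | ~p2), 0
6. p3 | ~p1, 0
7. ~p2, 0
8. ~p1, 0
9. ~<>(p2 | ~p2), 1
10. ~(p2 | ~p2), 0
11. p2, 0
Accessibility: 0R0, 0R1, 1R0, 1R1
Branch closes: p2 and ~p2 both at 0.
(One branch shown.) All branches close.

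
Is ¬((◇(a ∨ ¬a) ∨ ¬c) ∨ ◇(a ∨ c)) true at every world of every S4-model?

Tableau for the negation (◇(a ∨ ¬a) ∨ ¬c) ∨ ◇(a ∨ c):
1. (◇(a ∨ ¬a) ∨ ¬c) ∨ ◇(a ∨ c), u
2. ◇(a ∨ c), u
3. a ∨ c, v
4. c, v
Accessibility: uRu, uRv, vRv
The negation has an open branch (countermodel exists).

No, not valid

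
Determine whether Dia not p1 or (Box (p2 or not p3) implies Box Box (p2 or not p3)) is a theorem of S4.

Tableau for the negation not (Dia not p1 or (Box (p2 or not p3) implies Box Box (p2 or not p3))):
1. not (Dia not p1 or (Box (p2 or not p3) implies Box Box (p2 or not p3))), 0
2. not Dia not p1, 0
3. not (Box (p2 or not p3) implies Box Box (p2 or not p3)), 0
4. Box (p2 or not p3), 0
5. not Box Box (p2 or not p3), 0
6. p1, 0
7. p2 or not p3, 0
8. not p3, 0
9. not Box (p2 or not p3), 1
10. p1, 1
11. p2 or not p3, 1
12. not p3, 1
13. not (p2 or not p3), 2
14. not p2, 2
15. p3, 2
16. p1, 2
17. p2 or not p3, 2
18. not p3, 2
Accessibility: 0R0, 0R1, 0R2, 1R1, 1R2, 2R2
Branch closes: p3 and not p3 both at 2.
Every branch of the negation's tableau closes; the branch above is one of them.

Valid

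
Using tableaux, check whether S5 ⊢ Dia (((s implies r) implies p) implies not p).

Not valid

Tableau for the negation not Dia (((s implies r) implies p) implies not p):
1. not Dia (((s implies r) implies p) implies not p), 0
2. not (((s implies r) implies p) implies not p), 0   [neg-Dia-rule on 1 via 0R0]
3. (s implies r) implies p, 0   [neg-implies-rule on 2]
4. p, 0   [neg-implies-rule on 2]
Accessibility: 0R0
The negation has an open branch (countermodel exists).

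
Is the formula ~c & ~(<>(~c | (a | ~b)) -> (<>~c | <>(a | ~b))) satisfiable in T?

1. ~c & ~(<>(~c | (a | ~b)) -> (<>~c | <>(a | ~b))), u
2. ~c, u
3. ~(<>(~c | (a | ~b)) -> (<>~c | <>(a | ~b))), u
4. <>(~c | (a | ~b)), u
5. ~(<>~c | <>(a | ~b)), u
6. ~<>~c, u
7. ~<>(a | ~b), u
8. c, u
Accessibility: uRu
Branch closes: c and ~c both at u.
All branches of the tableau close; one closing branch shown above.

Unsatisfiable (every branch closes)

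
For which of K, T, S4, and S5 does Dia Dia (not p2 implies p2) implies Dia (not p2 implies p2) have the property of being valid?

T-tableau for the negation not (Dia Dia (not p2 implies p2) implies Dia (not p2 implies p2)):
1. not (Dia Dia (not p2 implies p2) implies Dia (not p2 implies p2)), 0
2. Dia Dia (not p2 implies p2), 0   [neg-implies-rule on 1]
3. not Dia (not p2 implies p2), 0   [neg-implies-rule on 1]
4. not (not p2 implies p2), 0   [neg-Dia-rule on 3 via 0R0]
5. not p2, 0   [neg-implies-rule on 4]
6. Dia (not p2 implies p2), 1   [Dia-rule on 2: fresh world 1, 0R1]
7. not (not p2 implies p2), 1   [neg-Dia-rule on 3 via 0R1]
8. not p2, 1   [neg-implies-rule on 7]
9. not p2 implies p2, 2   [Dia-rule on 6: fresh world 2, 1R2]
10. p2, 2   [implies-rule on 9 (branches; this branch)]
Accessibility: 0R0, 0R1, 1R1, 1R2, 2R2
Complete open branch: countermodel on a T-frame, so not valid in T, nor in K (the same frame is also a K-frame).
S4-tableau for the negation not (Dia Dia (not p2 implies p2) implies Dia (not p2 implies p2)):
1. not (Dia Dia (not p2 implies p2) implies Dia (not p2 implies p2)), 0
2. Dia Dia (not p2 implies p2), 0   [neg-implies-rule on 1]
3. not Dia (not p2 implies p2), 0   [neg-implies-rule on 1]
4. not (not p2 implies p2), 0   [neg-Dia-rule on 3 via 0R0]
5. not p2, 0   [neg-implies-rule on 4]
6. Dia (not p2 implies p2), 1   [Dia-rule on 2: fresh world 1, 0R1]
7. not (not p2 implies p2), 1   [neg-Dia-rule on 3 via 0R1]
8. not p2, 1   [neg-implies-rule on 7]
9. not p2 implies p2, 2   [Dia-rule on 6: fresh world 2, 1R2]
10. not (not p2 implies p2), 2   [neg-Dia-rule on 3 via 0R2]
11. not p2, 2   [neg-implies-rule on 10]
12. p2, 2   [implies-rule on 9 (branches; this branch)]
Accessibility: 0R0, 0R1, 0R2, 1R1, 1R2, 2R2
Branch closes: p2 and not p2 both at 2.
Every branch closes (one shown): valid in S4, hence also in S5 (every theorem of S4 is a theorem of S5).

S4, S5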